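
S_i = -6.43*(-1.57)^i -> [-6.43, 10.1, -15.85, 24.88, -39.07]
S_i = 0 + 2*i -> [0, 2, 4, 6, 8]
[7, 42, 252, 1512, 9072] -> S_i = 7*6^i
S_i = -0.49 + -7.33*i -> [-0.49, -7.82, -15.15, -22.48, -29.81]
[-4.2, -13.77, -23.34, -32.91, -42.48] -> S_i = -4.20 + -9.57*i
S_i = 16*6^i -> [16, 96, 576, 3456, 20736]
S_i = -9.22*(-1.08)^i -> [-9.22, 9.96, -10.75, 11.61, -12.54]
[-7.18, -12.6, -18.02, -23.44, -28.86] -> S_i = -7.18 + -5.42*i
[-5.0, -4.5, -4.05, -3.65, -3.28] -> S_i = -5.00*0.90^i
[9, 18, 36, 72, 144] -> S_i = 9*2^i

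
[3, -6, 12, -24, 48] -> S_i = 3*-2^i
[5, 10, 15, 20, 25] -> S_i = 5 + 5*i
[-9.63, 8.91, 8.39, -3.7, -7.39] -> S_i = Random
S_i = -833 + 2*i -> [-833, -831, -829, -827, -825]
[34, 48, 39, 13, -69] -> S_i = Random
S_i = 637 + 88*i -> [637, 725, 813, 901, 989]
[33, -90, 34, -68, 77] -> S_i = Random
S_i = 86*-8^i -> [86, -688, 5504, -44032, 352256]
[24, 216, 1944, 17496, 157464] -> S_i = 24*9^i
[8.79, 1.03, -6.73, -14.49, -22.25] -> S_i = 8.79 + -7.76*i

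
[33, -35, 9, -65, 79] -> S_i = Random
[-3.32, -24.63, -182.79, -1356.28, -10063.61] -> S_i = -3.32*7.42^i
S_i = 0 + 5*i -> [0, 5, 10, 15, 20]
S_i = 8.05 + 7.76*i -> [8.05, 15.81, 23.57, 31.33, 39.09]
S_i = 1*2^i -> [1, 2, 4, 8, 16]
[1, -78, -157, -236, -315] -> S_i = 1 + -79*i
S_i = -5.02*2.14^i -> [-5.02, -10.74, -22.99, -49.2, -105.28]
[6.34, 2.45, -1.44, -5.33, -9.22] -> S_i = 6.34 + -3.89*i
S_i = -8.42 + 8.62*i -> [-8.42, 0.2, 8.82, 17.44, 26.06]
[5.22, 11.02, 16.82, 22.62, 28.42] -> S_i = 5.22 + 5.80*i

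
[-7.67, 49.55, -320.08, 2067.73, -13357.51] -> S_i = -7.67*(-6.46)^i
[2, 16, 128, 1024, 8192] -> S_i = 2*8^i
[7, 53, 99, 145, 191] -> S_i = 7 + 46*i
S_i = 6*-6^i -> [6, -36, 216, -1296, 7776]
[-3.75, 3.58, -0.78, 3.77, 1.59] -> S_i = Random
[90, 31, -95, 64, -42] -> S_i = Random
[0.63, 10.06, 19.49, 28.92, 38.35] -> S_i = 0.63 + 9.43*i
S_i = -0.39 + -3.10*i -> [-0.39, -3.49, -6.59, -9.69, -12.79]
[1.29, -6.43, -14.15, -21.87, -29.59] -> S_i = 1.29 + -7.72*i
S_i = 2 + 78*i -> [2, 80, 158, 236, 314]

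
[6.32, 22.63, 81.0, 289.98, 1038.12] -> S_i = 6.32*3.58^i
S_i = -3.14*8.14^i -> [-3.14, -25.56, -208.06, -1693.57, -13785.65]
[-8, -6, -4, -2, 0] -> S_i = -8 + 2*i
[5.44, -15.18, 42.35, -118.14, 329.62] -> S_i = 5.44*(-2.79)^i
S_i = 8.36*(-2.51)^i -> [8.36, -20.98, 52.67, -132.2, 331.82]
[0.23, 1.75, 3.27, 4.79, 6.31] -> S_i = 0.23 + 1.52*i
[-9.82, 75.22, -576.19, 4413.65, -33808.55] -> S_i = -9.82*(-7.66)^i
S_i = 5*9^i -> [5, 45, 405, 3645, 32805]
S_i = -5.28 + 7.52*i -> [-5.28, 2.24, 9.76, 17.28, 24.8]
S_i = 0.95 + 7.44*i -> [0.95, 8.39, 15.83, 23.27, 30.71]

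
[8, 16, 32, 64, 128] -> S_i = 8*2^i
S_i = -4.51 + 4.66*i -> [-4.51, 0.15, 4.81, 9.47, 14.13]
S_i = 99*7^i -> [99, 693, 4851, 33957, 237699]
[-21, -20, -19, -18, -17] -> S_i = -21 + 1*i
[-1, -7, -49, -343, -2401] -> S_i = -1*7^i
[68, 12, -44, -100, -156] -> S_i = 68 + -56*i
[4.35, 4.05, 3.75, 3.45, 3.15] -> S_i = 4.35 + -0.30*i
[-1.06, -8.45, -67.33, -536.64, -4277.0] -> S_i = -1.06*7.97^i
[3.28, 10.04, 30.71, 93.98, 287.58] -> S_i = 3.28*3.06^i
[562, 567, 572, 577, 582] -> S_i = 562 + 5*i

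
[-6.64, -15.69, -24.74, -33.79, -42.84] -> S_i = -6.64 + -9.05*i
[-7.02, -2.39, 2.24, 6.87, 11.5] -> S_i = -7.02 + 4.63*i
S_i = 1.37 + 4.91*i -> [1.37, 6.28, 11.19, 16.1, 21.01]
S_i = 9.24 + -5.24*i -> [9.24, 4.0, -1.24, -6.48, -11.72]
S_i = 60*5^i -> [60, 300, 1500, 7500, 37500]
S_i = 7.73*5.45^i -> [7.73, 42.13, 229.6, 1251.32, 6819.7]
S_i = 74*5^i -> [74, 370, 1850, 9250, 46250]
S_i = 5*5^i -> [5, 25, 125, 625, 3125]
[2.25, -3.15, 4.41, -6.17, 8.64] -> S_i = 2.25*(-1.40)^i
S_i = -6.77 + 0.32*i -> [-6.77, -6.45, -6.13, -5.81, -5.49]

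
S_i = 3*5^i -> [3, 15, 75, 375, 1875]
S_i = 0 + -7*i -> [0, -7, -14, -21, -28]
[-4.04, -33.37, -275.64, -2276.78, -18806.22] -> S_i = -4.04*8.26^i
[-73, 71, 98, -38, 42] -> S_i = Random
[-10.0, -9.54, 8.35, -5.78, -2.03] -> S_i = Random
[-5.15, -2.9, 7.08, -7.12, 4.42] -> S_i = Random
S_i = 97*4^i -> [97, 388, 1552, 6208, 24832]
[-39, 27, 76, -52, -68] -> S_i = Random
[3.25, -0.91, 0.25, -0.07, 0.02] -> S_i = 3.25*(-0.28)^i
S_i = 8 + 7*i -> [8, 15, 22, 29, 36]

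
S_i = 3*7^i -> [3, 21, 147, 1029, 7203]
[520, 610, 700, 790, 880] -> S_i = 520 + 90*i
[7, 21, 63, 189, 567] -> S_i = 7*3^i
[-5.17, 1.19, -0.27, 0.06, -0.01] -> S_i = -5.17*(-0.23)^i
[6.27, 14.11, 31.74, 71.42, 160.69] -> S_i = 6.27*2.25^i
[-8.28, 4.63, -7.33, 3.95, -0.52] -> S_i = Random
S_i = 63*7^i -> [63, 441, 3087, 21609, 151263]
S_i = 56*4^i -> [56, 224, 896, 3584, 14336]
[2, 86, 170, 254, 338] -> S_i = 2 + 84*i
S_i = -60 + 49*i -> [-60, -11, 38, 87, 136]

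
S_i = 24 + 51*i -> [24, 75, 126, 177, 228]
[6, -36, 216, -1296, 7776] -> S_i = 6*-6^i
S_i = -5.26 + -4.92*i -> [-5.26, -10.18, -15.1, -20.02, -24.94]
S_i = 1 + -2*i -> [1, -1, -3, -5, -7]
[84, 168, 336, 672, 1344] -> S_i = 84*2^i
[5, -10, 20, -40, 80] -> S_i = 5*-2^i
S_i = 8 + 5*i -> [8, 13, 18, 23, 28]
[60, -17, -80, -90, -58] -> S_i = Random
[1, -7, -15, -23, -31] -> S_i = 1 + -8*i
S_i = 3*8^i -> [3, 24, 192, 1536, 12288]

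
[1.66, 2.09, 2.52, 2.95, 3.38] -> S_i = 1.66 + 0.43*i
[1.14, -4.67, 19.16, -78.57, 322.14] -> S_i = 1.14*(-4.10)^i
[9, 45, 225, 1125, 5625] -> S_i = 9*5^i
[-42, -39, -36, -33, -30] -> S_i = -42 + 3*i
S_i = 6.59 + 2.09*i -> [6.59, 8.68, 10.77, 12.86, 14.95]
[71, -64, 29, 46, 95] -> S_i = Random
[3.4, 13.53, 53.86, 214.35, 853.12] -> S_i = 3.40*3.98^i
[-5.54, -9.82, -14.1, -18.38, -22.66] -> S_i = -5.54 + -4.28*i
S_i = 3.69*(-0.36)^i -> [3.69, -1.33, 0.48, -0.17, 0.06]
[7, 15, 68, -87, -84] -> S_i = Random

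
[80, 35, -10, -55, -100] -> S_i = 80 + -45*i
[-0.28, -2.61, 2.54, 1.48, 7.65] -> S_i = Random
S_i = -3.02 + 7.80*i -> [-3.02, 4.78, 12.58, 20.38, 28.18]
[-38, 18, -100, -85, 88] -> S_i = Random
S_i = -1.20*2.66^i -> [-1.2, -3.19, -8.49, -22.59, -60.08]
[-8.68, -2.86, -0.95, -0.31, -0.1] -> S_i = -8.68*0.33^i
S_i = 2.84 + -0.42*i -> [2.84, 2.42, 2.0, 1.58, 1.16]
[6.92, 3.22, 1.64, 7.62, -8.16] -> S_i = Random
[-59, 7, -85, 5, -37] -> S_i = Random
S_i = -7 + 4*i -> [-7, -3, 1, 5, 9]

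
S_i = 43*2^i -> [43, 86, 172, 344, 688]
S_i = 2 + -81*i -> [2, -79, -160, -241, -322]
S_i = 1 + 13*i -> [1, 14, 27, 40, 53]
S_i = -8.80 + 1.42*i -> [-8.8, -7.38, -5.96, -4.54, -3.12]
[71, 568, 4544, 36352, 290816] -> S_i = 71*8^i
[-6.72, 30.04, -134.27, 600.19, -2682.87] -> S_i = -6.72*(-4.47)^i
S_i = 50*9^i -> [50, 450, 4050, 36450, 328050]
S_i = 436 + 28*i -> [436, 464, 492, 520, 548]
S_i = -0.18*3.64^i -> [-0.18, -0.66, -2.38, -8.68, -31.6]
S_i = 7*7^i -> [7, 49, 343, 2401, 16807]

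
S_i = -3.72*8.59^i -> [-3.72, -31.95, -274.49, -2357.88, -20254.22]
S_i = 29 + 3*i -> [29, 32, 35, 38, 41]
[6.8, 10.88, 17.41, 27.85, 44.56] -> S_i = 6.80*1.60^i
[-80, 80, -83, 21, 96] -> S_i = Random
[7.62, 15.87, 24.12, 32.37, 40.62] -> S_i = 7.62 + 8.25*i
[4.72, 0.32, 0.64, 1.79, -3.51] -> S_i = Random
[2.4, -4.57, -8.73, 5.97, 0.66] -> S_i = Random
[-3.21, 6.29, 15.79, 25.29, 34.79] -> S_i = -3.21 + 9.50*i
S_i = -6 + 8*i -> [-6, 2, 10, 18, 26]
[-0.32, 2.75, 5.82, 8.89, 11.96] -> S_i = -0.32 + 3.07*i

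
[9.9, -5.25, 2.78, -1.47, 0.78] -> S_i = 9.90*(-0.53)^i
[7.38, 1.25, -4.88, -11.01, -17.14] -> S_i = 7.38 + -6.13*i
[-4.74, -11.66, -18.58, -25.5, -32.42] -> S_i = -4.74 + -6.92*i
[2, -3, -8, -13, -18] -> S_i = 2 + -5*i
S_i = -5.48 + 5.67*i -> [-5.48, 0.19, 5.86, 11.53, 17.2]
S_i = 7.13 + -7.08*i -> [7.13, 0.05, -7.03, -14.11, -21.19]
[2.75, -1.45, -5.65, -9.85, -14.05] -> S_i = 2.75 + -4.20*i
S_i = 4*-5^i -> [4, -20, 100, -500, 2500]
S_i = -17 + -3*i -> [-17, -20, -23, -26, -29]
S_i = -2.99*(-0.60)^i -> [-2.99, 1.79, -1.08, 0.65, -0.39]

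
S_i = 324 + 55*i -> [324, 379, 434, 489, 544]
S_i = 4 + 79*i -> [4, 83, 162, 241, 320]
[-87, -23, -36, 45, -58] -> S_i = Random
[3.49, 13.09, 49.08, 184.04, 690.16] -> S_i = 3.49*3.75^i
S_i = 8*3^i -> [8, 24, 72, 216, 648]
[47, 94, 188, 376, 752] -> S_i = 47*2^i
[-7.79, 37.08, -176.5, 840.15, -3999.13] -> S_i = -7.79*(-4.76)^i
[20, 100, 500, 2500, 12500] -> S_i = 20*5^i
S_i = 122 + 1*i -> [122, 123, 124, 125, 126]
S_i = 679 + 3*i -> [679, 682, 685, 688, 691]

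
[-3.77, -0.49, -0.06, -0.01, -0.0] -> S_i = -3.77*0.13^i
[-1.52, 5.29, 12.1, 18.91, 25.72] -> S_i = -1.52 + 6.81*i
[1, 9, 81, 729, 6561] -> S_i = 1*9^i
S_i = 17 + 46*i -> [17, 63, 109, 155, 201]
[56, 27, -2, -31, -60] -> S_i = 56 + -29*i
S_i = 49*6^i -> [49, 294, 1764, 10584, 63504]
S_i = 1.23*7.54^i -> [1.23, 9.27, 69.93, 527.25, 3975.49]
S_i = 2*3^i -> [2, 6, 18, 54, 162]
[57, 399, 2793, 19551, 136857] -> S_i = 57*7^i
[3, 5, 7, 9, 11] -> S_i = 3 + 2*i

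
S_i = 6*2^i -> [6, 12, 24, 48, 96]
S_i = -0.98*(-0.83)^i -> [-0.98, 0.81, -0.68, 0.56, -0.47]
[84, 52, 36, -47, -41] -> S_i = Random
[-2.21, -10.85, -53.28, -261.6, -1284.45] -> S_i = -2.21*4.91^i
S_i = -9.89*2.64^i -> [-9.89, -26.11, -68.93, -181.97, -480.41]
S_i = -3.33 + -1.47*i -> [-3.33, -4.8, -6.27, -7.74, -9.21]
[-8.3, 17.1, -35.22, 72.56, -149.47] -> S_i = -8.30*(-2.06)^i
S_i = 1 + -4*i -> [1, -3, -7, -11, -15]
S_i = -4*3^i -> [-4, -12, -36, -108, -324]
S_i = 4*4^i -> [4, 16, 64, 256, 1024]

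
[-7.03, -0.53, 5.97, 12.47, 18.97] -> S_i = -7.03 + 6.50*i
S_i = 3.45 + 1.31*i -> [3.45, 4.76, 6.07, 7.38, 8.69]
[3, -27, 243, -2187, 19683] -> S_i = 3*-9^i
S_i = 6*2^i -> [6, 12, 24, 48, 96]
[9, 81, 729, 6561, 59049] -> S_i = 9*9^i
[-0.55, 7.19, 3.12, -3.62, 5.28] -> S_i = Random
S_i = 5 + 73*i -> [5, 78, 151, 224, 297]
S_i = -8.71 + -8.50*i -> [-8.71, -17.21, -25.71, -34.21, -42.71]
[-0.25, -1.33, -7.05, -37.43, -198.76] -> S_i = -0.25*5.31^i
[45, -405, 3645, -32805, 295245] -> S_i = 45*-9^i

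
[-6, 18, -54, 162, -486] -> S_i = -6*-3^i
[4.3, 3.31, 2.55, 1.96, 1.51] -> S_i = 4.30*0.77^i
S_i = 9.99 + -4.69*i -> [9.99, 5.3, 0.61, -4.08, -8.77]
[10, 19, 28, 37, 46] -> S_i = 10 + 9*i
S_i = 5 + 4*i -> [5, 9, 13, 17, 21]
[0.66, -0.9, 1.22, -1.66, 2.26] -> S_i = 0.66*(-1.36)^i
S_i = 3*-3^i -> [3, -9, 27, -81, 243]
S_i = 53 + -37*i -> [53, 16, -21, -58, -95]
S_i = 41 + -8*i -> [41, 33, 25, 17, 9]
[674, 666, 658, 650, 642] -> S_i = 674 + -8*i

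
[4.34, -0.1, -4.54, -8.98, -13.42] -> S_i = 4.34 + -4.44*i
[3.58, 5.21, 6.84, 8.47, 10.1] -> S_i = 3.58 + 1.63*i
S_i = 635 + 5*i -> [635, 640, 645, 650, 655]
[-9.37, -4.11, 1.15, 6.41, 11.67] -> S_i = -9.37 + 5.26*i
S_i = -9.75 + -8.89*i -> [-9.75, -18.64, -27.53, -36.42, -45.31]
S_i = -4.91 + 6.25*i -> [-4.91, 1.34, 7.59, 13.84, 20.09]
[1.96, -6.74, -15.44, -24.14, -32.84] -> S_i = 1.96 + -8.70*i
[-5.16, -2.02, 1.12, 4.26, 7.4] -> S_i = -5.16 + 3.14*i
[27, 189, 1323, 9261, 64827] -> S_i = 27*7^i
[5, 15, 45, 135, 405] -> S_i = 5*3^i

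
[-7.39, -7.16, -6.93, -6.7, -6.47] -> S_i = -7.39 + 0.23*i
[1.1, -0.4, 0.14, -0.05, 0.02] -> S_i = 1.10*(-0.36)^i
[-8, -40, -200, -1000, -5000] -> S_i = -8*5^i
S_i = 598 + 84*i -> [598, 682, 766, 850, 934]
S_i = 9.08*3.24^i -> [9.08, 29.42, 95.32, 308.83, 1000.61]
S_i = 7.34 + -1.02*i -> [7.34, 6.32, 5.3, 4.28, 3.26]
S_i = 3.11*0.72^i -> [3.11, 2.24, 1.61, 1.16, 0.84]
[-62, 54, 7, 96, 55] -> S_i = Random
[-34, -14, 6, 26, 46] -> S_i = -34 + 20*i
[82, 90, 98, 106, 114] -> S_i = 82 + 8*i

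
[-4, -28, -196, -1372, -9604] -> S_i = -4*7^i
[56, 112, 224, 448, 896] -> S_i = 56*2^i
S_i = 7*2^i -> [7, 14, 28, 56, 112]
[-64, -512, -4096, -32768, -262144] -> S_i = -64*8^i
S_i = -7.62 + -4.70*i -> [-7.62, -12.32, -17.02, -21.72, -26.42]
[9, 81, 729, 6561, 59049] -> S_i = 9*9^i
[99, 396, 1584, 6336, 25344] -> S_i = 99*4^i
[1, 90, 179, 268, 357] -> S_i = 1 + 89*i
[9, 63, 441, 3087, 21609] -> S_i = 9*7^i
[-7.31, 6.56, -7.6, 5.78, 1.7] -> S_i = Random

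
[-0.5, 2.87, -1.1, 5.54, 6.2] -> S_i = Random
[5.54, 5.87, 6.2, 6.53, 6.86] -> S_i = 5.54 + 0.33*i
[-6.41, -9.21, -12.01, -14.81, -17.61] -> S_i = -6.41 + -2.80*i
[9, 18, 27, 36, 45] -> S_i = 9 + 9*i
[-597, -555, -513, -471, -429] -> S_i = -597 + 42*i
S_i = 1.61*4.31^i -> [1.61, 6.94, 29.91, 128.9, 555.57]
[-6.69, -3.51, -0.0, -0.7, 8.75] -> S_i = Random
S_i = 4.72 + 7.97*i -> [4.72, 12.69, 20.66, 28.63, 36.6]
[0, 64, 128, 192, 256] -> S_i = 0 + 64*i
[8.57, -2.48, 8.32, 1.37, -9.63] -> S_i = Random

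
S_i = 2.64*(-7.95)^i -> [2.64, -20.99, 166.85, -1326.49, 10545.63]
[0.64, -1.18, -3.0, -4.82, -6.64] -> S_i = 0.64 + -1.82*i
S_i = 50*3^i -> [50, 150, 450, 1350, 4050]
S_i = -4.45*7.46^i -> [-4.45, -33.2, -247.65, -1847.47, -13782.1]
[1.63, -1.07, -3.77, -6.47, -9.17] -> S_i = 1.63 + -2.70*i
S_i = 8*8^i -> [8, 64, 512, 4096, 32768]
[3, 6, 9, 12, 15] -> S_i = 3 + 3*i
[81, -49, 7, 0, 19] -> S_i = Random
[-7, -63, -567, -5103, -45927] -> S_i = -7*9^i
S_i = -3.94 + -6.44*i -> [-3.94, -10.38, -16.82, -23.26, -29.7]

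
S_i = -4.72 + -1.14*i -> [-4.72, -5.86, -7.0, -8.14, -9.28]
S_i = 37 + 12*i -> [37, 49, 61, 73, 85]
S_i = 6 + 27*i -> [6, 33, 60, 87, 114]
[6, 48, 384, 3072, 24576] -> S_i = 6*8^i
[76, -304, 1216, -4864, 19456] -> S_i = 76*-4^i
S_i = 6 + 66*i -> [6, 72, 138, 204, 270]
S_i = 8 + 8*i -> [8, 16, 24, 32, 40]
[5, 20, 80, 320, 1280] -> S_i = 5*4^i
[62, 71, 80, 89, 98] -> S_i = 62 + 9*i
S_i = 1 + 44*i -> [1, 45, 89, 133, 177]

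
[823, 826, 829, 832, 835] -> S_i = 823 + 3*i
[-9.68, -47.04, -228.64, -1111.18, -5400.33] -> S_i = -9.68*4.86^i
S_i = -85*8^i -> [-85, -680, -5440, -43520, -348160]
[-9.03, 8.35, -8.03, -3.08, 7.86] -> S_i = Random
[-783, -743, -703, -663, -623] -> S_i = -783 + 40*i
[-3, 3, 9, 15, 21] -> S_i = -3 + 6*i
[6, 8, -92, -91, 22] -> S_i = Random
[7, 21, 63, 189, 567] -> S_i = 7*3^i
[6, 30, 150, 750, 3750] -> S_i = 6*5^i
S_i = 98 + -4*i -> [98, 94, 90, 86, 82]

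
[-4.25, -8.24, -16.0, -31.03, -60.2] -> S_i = -4.25*1.94^i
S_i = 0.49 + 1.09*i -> [0.49, 1.58, 2.67, 3.76, 4.85]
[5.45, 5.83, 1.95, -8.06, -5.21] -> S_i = Random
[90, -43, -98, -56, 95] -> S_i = Random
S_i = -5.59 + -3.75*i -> [-5.59, -9.34, -13.09, -16.84, -20.59]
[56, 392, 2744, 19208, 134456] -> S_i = 56*7^i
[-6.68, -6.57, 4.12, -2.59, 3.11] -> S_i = Random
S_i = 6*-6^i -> [6, -36, 216, -1296, 7776]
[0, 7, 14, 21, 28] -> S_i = 0 + 7*i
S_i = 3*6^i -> [3, 18, 108, 648, 3888]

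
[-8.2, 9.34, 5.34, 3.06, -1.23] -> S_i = Random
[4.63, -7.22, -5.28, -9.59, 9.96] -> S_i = Random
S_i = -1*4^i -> [-1, -4, -16, -64, -256]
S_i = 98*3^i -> [98, 294, 882, 2646, 7938]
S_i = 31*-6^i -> [31, -186, 1116, -6696, 40176]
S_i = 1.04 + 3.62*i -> [1.04, 4.66, 8.28, 11.9, 15.52]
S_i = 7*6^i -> [7, 42, 252, 1512, 9072]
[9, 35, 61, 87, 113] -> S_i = 9 + 26*i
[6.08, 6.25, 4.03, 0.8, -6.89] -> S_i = Random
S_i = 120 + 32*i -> [120, 152, 184, 216, 248]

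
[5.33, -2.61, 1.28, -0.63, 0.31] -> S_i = 5.33*(-0.49)^i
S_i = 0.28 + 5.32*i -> [0.28, 5.6, 10.92, 16.24, 21.56]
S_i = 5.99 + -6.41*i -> [5.99, -0.42, -6.83, -13.24, -19.65]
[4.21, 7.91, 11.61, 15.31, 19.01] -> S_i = 4.21 + 3.70*i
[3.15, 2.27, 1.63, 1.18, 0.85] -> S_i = 3.15*0.72^i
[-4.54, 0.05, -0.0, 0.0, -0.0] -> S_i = -4.54*(-0.01)^i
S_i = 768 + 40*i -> [768, 808, 848, 888, 928]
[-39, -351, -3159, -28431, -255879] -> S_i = -39*9^i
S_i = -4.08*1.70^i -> [-4.08, -6.94, -11.79, -20.05, -34.08]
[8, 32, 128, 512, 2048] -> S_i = 8*4^i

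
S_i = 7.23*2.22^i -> [7.23, 16.05, 35.63, 79.1, 175.61]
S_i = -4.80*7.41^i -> [-4.8, -35.57, -263.56, -1952.97, -14471.52]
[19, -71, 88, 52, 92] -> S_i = Random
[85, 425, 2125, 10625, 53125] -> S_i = 85*5^i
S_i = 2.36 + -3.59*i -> [2.36, -1.23, -4.82, -8.41, -12.0]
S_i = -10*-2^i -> [-10, 20, -40, 80, -160]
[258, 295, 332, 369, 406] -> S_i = 258 + 37*i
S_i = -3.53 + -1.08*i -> [-3.53, -4.61, -5.69, -6.77, -7.85]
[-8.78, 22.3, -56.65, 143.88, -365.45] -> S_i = -8.78*(-2.54)^i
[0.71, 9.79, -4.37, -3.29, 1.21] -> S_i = Random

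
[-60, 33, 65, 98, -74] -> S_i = Random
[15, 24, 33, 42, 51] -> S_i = 15 + 9*i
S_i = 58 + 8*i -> [58, 66, 74, 82, 90]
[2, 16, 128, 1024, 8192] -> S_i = 2*8^i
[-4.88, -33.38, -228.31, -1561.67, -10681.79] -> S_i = -4.88*6.84^i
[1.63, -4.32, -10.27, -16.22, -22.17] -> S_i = 1.63 + -5.95*i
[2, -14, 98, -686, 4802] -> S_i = 2*-7^i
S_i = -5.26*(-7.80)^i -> [-5.26, 41.03, -320.02, 2496.14, -19469.92]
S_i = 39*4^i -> [39, 156, 624, 2496, 9984]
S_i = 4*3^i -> [4, 12, 36, 108, 324]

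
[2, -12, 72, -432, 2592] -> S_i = 2*-6^i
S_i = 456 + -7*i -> [456, 449, 442, 435, 428]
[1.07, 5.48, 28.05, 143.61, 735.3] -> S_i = 1.07*5.12^i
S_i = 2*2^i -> [2, 4, 8, 16, 32]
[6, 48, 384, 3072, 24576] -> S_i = 6*8^i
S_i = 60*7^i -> [60, 420, 2940, 20580, 144060]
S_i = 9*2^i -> [9, 18, 36, 72, 144]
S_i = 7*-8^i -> [7, -56, 448, -3584, 28672]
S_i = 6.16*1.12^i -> [6.16, 6.9, 7.73, 8.65, 9.69]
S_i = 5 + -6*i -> [5, -1, -7, -13, -19]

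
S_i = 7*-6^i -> [7, -42, 252, -1512, 9072]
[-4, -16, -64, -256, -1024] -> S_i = -4*4^i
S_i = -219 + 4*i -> [-219, -215, -211, -207, -203]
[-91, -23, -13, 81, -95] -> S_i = Random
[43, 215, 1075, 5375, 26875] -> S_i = 43*5^i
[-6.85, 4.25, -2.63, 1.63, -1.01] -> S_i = -6.85*(-0.62)^i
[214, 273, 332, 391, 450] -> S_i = 214 + 59*i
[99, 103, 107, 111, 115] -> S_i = 99 + 4*i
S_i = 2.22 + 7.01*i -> [2.22, 9.23, 16.24, 23.25, 30.26]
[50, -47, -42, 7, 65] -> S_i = Random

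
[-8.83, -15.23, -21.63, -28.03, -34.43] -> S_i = -8.83 + -6.40*i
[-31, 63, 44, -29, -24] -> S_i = Random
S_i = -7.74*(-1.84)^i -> [-7.74, 14.24, -26.2, 48.22, -88.72]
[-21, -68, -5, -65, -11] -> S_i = Random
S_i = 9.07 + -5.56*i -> [9.07, 3.51, -2.05, -7.61, -13.17]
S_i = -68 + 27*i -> [-68, -41, -14, 13, 40]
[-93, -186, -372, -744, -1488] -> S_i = -93*2^i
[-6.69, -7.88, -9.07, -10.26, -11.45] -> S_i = -6.69 + -1.19*i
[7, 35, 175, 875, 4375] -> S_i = 7*5^i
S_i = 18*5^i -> [18, 90, 450, 2250, 11250]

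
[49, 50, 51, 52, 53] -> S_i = 49 + 1*i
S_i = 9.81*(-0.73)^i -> [9.81, -7.16, 5.23, -3.82, 2.79]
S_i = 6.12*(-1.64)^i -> [6.12, -10.04, 16.46, -26.99, 44.27]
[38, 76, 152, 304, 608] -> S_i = 38*2^i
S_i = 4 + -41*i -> [4, -37, -78, -119, -160]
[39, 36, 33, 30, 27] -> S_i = 39 + -3*i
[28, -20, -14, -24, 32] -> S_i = Random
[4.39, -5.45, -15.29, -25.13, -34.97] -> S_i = 4.39 + -9.84*i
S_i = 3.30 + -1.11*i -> [3.3, 2.19, 1.08, -0.03, -1.14]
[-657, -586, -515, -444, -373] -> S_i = -657 + 71*i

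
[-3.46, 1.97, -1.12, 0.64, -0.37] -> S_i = -3.46*(-0.57)^i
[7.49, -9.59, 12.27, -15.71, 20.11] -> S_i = 7.49*(-1.28)^i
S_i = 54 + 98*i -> [54, 152, 250, 348, 446]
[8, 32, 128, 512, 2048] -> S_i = 8*4^i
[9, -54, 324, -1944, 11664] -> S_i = 9*-6^i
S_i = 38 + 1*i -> [38, 39, 40, 41, 42]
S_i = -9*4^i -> [-9, -36, -144, -576, -2304]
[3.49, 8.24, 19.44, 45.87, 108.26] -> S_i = 3.49*2.36^i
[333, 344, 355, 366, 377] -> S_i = 333 + 11*i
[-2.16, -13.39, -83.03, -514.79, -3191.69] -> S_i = -2.16*6.20^i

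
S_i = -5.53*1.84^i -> [-5.53, -10.18, -18.72, -34.45, -63.39]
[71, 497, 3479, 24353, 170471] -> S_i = 71*7^i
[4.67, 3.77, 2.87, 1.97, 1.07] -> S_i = 4.67 + -0.90*i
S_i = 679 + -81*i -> [679, 598, 517, 436, 355]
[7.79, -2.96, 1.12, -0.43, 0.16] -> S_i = 7.79*(-0.38)^i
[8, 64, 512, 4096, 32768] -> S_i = 8*8^i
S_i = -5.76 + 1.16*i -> [-5.76, -4.6, -3.44, -2.28, -1.12]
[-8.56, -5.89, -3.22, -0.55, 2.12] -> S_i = -8.56 + 2.67*i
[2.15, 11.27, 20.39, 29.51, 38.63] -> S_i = 2.15 + 9.12*i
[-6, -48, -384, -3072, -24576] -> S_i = -6*8^i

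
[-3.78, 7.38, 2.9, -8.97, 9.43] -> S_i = Random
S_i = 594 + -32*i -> [594, 562, 530, 498, 466]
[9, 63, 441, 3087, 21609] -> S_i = 9*7^i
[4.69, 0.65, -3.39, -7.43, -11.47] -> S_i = 4.69 + -4.04*i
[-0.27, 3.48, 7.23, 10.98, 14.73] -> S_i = -0.27 + 3.75*i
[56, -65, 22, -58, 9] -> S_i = Random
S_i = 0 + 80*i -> [0, 80, 160, 240, 320]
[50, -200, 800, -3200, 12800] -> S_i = 50*-4^i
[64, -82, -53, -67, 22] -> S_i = Random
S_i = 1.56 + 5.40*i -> [1.56, 6.96, 12.36, 17.76, 23.16]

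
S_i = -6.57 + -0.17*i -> [-6.57, -6.74, -6.91, -7.08, -7.25]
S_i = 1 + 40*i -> [1, 41, 81, 121, 161]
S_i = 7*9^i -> [7, 63, 567, 5103, 45927]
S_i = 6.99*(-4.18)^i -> [6.99, -29.22, 122.13, -510.51, 2133.94]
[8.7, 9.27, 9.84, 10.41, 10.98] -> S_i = 8.70 + 0.57*i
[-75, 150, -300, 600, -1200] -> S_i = -75*-2^i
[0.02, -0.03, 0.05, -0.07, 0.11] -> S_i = 0.02*(-1.53)^i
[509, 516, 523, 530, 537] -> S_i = 509 + 7*i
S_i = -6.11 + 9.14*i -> [-6.11, 3.03, 12.17, 21.31, 30.45]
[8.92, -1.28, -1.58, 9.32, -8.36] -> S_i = Random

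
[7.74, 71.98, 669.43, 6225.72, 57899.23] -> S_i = 7.74*9.30^i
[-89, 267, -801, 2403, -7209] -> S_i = -89*-3^i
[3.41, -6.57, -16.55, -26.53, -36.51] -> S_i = 3.41 + -9.98*i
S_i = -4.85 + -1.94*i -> [-4.85, -6.79, -8.73, -10.67, -12.61]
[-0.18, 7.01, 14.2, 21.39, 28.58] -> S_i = -0.18 + 7.19*i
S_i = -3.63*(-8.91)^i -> [-3.63, 32.34, -288.18, 2567.67, -22877.97]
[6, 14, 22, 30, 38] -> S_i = 6 + 8*i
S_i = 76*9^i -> [76, 684, 6156, 55404, 498636]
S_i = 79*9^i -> [79, 711, 6399, 57591, 518319]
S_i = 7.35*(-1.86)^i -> [7.35, -13.67, 25.43, -47.3, 87.97]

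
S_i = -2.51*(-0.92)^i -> [-2.51, 2.31, -2.12, 1.95, -1.8]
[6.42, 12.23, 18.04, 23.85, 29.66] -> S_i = 6.42 + 5.81*i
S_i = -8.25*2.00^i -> [-8.25, -16.5, -33.0, -66.0, -132.0]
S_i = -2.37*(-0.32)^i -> [-2.37, 0.76, -0.24, 0.08, -0.02]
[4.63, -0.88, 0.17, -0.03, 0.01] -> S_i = 4.63*(-0.19)^i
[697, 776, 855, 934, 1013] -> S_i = 697 + 79*i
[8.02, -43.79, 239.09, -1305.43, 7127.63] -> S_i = 8.02*(-5.46)^i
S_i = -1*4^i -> [-1, -4, -16, -64, -256]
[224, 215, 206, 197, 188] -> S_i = 224 + -9*i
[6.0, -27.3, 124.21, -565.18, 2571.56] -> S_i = 6.00*(-4.55)^i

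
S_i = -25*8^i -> [-25, -200, -1600, -12800, -102400]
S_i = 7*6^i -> [7, 42, 252, 1512, 9072]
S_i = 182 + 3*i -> [182, 185, 188, 191, 194]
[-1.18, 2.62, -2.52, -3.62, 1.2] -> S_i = Random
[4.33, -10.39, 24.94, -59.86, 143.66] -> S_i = 4.33*(-2.40)^i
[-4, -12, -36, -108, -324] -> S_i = -4*3^i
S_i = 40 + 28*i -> [40, 68, 96, 124, 152]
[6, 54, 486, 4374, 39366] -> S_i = 6*9^i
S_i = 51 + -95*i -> [51, -44, -139, -234, -329]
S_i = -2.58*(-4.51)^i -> [-2.58, 11.64, -52.48, 236.67, -1067.4]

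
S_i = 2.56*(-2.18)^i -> [2.56, -5.58, 12.17, -26.52, 57.82]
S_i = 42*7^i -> [42, 294, 2058, 14406, 100842]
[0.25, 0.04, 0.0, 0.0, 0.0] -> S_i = 0.25*0.14^i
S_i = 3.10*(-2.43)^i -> [3.1, -7.53, 18.31, -44.48, 108.09]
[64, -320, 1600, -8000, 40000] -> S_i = 64*-5^i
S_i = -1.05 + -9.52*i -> [-1.05, -10.57, -20.09, -29.61, -39.13]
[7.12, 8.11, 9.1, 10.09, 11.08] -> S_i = 7.12 + 0.99*i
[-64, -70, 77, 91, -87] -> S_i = Random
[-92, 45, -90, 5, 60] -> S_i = Random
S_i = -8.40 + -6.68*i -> [-8.4, -15.08, -21.76, -28.44, -35.12]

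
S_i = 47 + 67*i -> [47, 114, 181, 248, 315]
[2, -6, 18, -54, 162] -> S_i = 2*-3^i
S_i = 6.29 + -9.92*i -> [6.29, -3.63, -13.55, -23.47, -33.39]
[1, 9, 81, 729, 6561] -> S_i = 1*9^i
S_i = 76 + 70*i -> [76, 146, 216, 286, 356]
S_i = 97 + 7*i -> [97, 104, 111, 118, 125]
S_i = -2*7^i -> [-2, -14, -98, -686, -4802]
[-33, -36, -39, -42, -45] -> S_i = -33 + -3*i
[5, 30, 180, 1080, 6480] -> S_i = 5*6^i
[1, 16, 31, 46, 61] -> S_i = 1 + 15*i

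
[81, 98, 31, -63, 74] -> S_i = Random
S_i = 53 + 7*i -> [53, 60, 67, 74, 81]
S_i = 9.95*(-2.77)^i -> [9.95, -27.56, 76.35, -211.48, 585.79]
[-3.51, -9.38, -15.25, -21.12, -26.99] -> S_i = -3.51 + -5.87*i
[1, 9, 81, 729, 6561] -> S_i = 1*9^i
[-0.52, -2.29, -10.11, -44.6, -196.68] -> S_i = -0.52*4.41^i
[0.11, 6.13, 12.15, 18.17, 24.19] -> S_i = 0.11 + 6.02*i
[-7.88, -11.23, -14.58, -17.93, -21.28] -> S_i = -7.88 + -3.35*i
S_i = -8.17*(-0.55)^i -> [-8.17, 4.49, -2.47, 1.36, -0.75]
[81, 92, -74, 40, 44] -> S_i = Random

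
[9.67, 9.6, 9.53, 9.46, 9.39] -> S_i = 9.67 + -0.07*i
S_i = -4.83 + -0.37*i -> [-4.83, -5.2, -5.57, -5.94, -6.31]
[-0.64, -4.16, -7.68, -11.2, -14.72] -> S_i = -0.64 + -3.52*i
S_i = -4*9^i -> [-4, -36, -324, -2916, -26244]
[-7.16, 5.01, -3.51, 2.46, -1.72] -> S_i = -7.16*(-0.70)^i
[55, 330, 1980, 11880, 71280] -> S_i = 55*6^i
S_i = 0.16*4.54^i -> [0.16, 0.73, 3.3, 14.97, 67.97]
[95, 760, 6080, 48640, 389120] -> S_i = 95*8^i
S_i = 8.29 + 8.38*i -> [8.29, 16.67, 25.05, 33.43, 41.81]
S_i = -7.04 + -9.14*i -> [-7.04, -16.18, -25.32, -34.46, -43.6]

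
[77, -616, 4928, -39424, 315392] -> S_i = 77*-8^i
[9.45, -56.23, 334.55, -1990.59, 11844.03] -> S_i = 9.45*(-5.95)^i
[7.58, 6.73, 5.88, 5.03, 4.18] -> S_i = 7.58 + -0.85*i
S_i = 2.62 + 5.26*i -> [2.62, 7.88, 13.14, 18.4, 23.66]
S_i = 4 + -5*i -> [4, -1, -6, -11, -16]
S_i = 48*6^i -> [48, 288, 1728, 10368, 62208]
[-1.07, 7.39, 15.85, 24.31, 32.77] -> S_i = -1.07 + 8.46*i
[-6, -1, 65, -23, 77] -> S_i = Random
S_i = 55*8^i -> [55, 440, 3520, 28160, 225280]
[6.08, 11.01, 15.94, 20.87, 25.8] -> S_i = 6.08 + 4.93*i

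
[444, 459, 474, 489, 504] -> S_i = 444 + 15*i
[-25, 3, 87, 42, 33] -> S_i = Random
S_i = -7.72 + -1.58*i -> [-7.72, -9.3, -10.88, -12.46, -14.04]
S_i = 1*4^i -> [1, 4, 16, 64, 256]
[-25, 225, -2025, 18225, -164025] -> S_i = -25*-9^i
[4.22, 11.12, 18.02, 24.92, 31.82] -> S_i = 4.22 + 6.90*i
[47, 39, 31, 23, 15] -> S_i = 47 + -8*i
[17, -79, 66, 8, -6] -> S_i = Random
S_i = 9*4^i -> [9, 36, 144, 576, 2304]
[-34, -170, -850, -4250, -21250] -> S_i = -34*5^i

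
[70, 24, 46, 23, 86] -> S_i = Random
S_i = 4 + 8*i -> [4, 12, 20, 28, 36]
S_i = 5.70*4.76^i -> [5.7, 27.13, 129.15, 614.75, 2926.19]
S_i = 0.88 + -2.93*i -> [0.88, -2.05, -4.98, -7.91, -10.84]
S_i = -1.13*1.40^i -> [-1.13, -1.58, -2.21, -3.1, -4.34]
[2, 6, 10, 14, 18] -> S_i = 2 + 4*i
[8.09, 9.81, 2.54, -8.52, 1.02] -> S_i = Random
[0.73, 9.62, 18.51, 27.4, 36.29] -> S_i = 0.73 + 8.89*i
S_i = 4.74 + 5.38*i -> [4.74, 10.12, 15.5, 20.88, 26.26]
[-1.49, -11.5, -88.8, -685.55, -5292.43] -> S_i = -1.49*7.72^i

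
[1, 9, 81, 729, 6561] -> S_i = 1*9^i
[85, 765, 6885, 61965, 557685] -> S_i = 85*9^i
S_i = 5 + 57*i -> [5, 62, 119, 176, 233]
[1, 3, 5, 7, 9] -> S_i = 1 + 2*i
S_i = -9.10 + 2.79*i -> [-9.1, -6.31, -3.52, -0.73, 2.06]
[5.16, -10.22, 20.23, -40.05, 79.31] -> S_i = 5.16*(-1.98)^i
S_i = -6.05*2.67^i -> [-6.05, -16.15, -43.13, -115.16, -307.47]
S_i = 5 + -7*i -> [5, -2, -9, -16, -23]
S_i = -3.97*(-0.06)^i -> [-3.97, 0.24, -0.01, 0.0, -0.0]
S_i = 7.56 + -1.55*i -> [7.56, 6.01, 4.46, 2.91, 1.36]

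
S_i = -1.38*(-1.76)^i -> [-1.38, 2.43, -4.27, 7.52, -13.24]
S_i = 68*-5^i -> [68, -340, 1700, -8500, 42500]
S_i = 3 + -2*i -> [3, 1, -1, -3, -5]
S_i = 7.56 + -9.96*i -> [7.56, -2.4, -12.36, -22.32, -32.28]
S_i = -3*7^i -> [-3, -21, -147, -1029, -7203]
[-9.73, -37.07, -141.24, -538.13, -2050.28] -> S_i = -9.73*3.81^i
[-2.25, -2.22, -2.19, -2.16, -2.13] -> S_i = -2.25 + 0.03*i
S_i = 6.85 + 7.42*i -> [6.85, 14.27, 21.69, 29.11, 36.53]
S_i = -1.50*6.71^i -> [-1.5, -10.06, -67.54, -453.17, -3040.75]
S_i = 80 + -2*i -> [80, 78, 76, 74, 72]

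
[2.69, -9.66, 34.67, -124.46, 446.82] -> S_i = 2.69*(-3.59)^i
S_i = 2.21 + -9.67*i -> [2.21, -7.46, -17.13, -26.8, -36.47]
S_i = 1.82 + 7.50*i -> [1.82, 9.32, 16.82, 24.32, 31.82]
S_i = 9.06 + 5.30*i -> [9.06, 14.36, 19.66, 24.96, 30.26]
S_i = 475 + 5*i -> [475, 480, 485, 490, 495]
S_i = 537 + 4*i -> [537, 541, 545, 549, 553]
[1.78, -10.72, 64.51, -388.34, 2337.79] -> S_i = 1.78*(-6.02)^i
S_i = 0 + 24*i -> [0, 24, 48, 72, 96]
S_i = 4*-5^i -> [4, -20, 100, -500, 2500]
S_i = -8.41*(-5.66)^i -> [-8.41, 47.6, -269.42, 1524.91, -8631.01]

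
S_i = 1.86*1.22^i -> [1.86, 2.27, 2.77, 3.38, 4.12]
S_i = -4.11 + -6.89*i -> [-4.11, -11.0, -17.89, -24.78, -31.67]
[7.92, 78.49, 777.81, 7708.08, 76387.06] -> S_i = 7.92*9.91^i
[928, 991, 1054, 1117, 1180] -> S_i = 928 + 63*i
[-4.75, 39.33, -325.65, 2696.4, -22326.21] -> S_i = -4.75*(-8.28)^i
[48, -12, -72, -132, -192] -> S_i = 48 + -60*i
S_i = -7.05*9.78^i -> [-7.05, -68.95, -674.32, -6594.86, -64497.75]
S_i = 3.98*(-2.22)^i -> [3.98, -8.84, 19.62, -43.55, 96.67]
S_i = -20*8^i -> [-20, -160, -1280, -10240, -81920]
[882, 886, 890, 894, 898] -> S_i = 882 + 4*i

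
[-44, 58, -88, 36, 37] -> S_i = Random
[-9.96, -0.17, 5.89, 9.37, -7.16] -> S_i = Random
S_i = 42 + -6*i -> [42, 36, 30, 24, 18]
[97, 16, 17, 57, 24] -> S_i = Random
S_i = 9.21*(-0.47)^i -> [9.21, -4.33, 2.03, -0.96, 0.45]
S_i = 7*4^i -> [7, 28, 112, 448, 1792]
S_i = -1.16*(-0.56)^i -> [-1.16, 0.65, -0.36, 0.2, -0.11]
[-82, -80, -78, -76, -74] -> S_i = -82 + 2*i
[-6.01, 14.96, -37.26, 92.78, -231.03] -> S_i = -6.01*(-2.49)^i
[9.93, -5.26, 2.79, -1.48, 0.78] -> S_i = 9.93*(-0.53)^i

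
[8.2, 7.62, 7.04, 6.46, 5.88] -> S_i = 8.20 + -0.58*i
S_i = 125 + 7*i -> [125, 132, 139, 146, 153]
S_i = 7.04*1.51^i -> [7.04, 10.63, 16.05, 24.24, 36.6]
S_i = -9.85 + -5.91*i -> [-9.85, -15.76, -21.67, -27.58, -33.49]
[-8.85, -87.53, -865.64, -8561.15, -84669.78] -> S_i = -8.85*9.89^i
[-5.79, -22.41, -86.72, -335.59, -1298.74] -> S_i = -5.79*3.87^i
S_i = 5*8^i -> [5, 40, 320, 2560, 20480]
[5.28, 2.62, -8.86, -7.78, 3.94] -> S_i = Random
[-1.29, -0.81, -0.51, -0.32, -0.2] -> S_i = -1.29*0.63^i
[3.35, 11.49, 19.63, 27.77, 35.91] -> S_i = 3.35 + 8.14*i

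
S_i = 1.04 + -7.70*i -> [1.04, -6.66, -14.36, -22.06, -29.76]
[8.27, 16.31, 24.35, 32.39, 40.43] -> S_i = 8.27 + 8.04*i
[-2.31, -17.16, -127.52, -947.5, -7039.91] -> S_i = -2.31*7.43^i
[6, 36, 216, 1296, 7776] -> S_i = 6*6^i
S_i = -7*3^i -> [-7, -21, -63, -189, -567]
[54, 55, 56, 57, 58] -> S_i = 54 + 1*i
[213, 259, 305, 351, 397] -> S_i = 213 + 46*i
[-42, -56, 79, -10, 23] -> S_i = Random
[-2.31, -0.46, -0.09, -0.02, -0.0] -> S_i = -2.31*0.20^i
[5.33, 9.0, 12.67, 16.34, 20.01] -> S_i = 5.33 + 3.67*i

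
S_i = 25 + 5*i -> [25, 30, 35, 40, 45]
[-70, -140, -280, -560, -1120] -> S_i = -70*2^i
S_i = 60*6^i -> [60, 360, 2160, 12960, 77760]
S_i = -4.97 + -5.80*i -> [-4.97, -10.77, -16.57, -22.37, -28.17]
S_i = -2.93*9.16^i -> [-2.93, -26.84, -245.84, -2251.93, -20627.64]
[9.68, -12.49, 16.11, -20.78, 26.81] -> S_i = 9.68*(-1.29)^i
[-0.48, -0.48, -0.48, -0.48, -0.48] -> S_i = -0.48 + -0.00*i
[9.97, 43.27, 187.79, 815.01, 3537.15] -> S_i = 9.97*4.34^i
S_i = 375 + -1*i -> [375, 374, 373, 372, 371]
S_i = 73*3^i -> [73, 219, 657, 1971, 5913]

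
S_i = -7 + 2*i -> [-7, -5, -3, -1, 1]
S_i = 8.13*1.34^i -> [8.13, 10.89, 14.6, 19.56, 26.21]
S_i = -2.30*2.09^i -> [-2.3, -4.81, -10.05, -21.0, -43.88]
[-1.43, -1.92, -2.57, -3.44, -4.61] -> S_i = -1.43*1.34^i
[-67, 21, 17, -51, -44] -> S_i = Random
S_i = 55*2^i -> [55, 110, 220, 440, 880]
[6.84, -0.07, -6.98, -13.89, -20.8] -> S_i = 6.84 + -6.91*i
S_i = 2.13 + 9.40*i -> [2.13, 11.53, 20.93, 30.33, 39.73]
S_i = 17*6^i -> [17, 102, 612, 3672, 22032]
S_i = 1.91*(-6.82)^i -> [1.91, -13.03, 88.84, -605.88, 4132.1]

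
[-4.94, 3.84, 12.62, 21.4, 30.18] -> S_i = -4.94 + 8.78*i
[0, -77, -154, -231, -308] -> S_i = 0 + -77*i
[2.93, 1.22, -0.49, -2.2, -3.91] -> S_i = 2.93 + -1.71*i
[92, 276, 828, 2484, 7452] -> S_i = 92*3^i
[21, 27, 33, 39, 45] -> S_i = 21 + 6*i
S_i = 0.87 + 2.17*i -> [0.87, 3.04, 5.21, 7.38, 9.55]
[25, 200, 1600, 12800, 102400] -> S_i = 25*8^i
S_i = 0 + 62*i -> [0, 62, 124, 186, 248]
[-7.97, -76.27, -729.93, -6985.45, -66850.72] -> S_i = -7.97*9.57^i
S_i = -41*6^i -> [-41, -246, -1476, -8856, -53136]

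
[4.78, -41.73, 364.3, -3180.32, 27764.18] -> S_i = 4.78*(-8.73)^i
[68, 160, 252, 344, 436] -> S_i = 68 + 92*i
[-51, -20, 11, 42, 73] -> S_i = -51 + 31*i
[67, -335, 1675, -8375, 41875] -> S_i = 67*-5^i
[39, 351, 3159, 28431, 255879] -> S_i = 39*9^i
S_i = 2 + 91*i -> [2, 93, 184, 275, 366]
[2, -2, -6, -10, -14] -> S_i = 2 + -4*i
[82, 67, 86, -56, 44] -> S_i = Random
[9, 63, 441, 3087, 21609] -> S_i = 9*7^i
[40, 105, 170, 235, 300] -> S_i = 40 + 65*i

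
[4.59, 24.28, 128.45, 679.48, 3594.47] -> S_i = 4.59*5.29^i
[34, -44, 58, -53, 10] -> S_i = Random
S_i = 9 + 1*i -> [9, 10, 11, 12, 13]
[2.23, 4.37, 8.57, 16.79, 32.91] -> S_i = 2.23*1.96^i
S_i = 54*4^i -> [54, 216, 864, 3456, 13824]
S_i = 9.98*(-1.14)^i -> [9.98, -11.38, 12.97, -14.79, 16.86]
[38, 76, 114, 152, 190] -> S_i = 38 + 38*i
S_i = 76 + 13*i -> [76, 89, 102, 115, 128]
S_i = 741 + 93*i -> [741, 834, 927, 1020, 1113]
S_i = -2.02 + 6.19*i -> [-2.02, 4.17, 10.36, 16.55, 22.74]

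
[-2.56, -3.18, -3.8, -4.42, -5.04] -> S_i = -2.56 + -0.62*i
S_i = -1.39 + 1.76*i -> [-1.39, 0.37, 2.13, 3.89, 5.65]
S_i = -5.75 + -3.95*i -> [-5.75, -9.7, -13.65, -17.6, -21.55]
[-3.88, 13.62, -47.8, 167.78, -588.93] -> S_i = -3.88*(-3.51)^i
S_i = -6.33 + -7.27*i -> [-6.33, -13.6, -20.87, -28.14, -35.41]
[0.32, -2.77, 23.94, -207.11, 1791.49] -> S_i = 0.32*(-8.65)^i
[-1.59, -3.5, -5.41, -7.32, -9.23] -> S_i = -1.59 + -1.91*i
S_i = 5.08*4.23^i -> [5.08, 21.49, 90.9, 384.49, 1626.39]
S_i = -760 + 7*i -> [-760, -753, -746, -739, -732]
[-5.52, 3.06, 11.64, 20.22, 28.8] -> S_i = -5.52 + 8.58*i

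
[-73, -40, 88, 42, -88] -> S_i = Random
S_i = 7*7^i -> [7, 49, 343, 2401, 16807]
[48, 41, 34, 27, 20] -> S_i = 48 + -7*i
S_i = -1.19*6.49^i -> [-1.19, -7.72, -50.12, -325.3, -2111.18]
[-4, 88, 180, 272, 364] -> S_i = -4 + 92*i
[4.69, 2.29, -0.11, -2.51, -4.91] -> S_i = 4.69 + -2.40*i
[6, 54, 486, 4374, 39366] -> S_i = 6*9^i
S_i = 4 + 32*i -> [4, 36, 68, 100, 132]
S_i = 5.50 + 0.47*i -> [5.5, 5.97, 6.44, 6.91, 7.38]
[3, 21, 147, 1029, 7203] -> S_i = 3*7^i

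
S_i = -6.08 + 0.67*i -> [-6.08, -5.41, -4.74, -4.07, -3.4]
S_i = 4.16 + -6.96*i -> [4.16, -2.8, -9.76, -16.72, -23.68]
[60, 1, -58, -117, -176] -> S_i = 60 + -59*i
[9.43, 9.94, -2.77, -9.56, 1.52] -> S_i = Random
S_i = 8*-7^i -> [8, -56, 392, -2744, 19208]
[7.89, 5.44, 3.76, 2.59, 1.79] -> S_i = 7.89*0.69^i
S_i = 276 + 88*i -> [276, 364, 452, 540, 628]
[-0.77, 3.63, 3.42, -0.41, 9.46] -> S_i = Random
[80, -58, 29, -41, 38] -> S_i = Random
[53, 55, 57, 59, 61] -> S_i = 53 + 2*i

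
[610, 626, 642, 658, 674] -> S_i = 610 + 16*i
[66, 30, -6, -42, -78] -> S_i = 66 + -36*i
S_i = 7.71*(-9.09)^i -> [7.71, -70.08, 637.06, -5790.9, 52639.28]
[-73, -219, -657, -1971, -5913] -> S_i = -73*3^i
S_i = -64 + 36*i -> [-64, -28, 8, 44, 80]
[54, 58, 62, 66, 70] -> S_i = 54 + 4*i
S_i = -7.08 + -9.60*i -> [-7.08, -16.68, -26.28, -35.88, -45.48]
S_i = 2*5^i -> [2, 10, 50, 250, 1250]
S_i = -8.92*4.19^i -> [-8.92, -37.37, -156.6, -656.16, -2749.29]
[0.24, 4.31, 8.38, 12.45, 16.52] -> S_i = 0.24 + 4.07*i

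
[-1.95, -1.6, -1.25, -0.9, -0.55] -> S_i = -1.95 + 0.35*i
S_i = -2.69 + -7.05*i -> [-2.69, -9.74, -16.79, -23.84, -30.89]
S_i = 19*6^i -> [19, 114, 684, 4104, 24624]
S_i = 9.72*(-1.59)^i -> [9.72, -15.45, 24.57, -39.07, 62.12]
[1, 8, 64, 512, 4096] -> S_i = 1*8^i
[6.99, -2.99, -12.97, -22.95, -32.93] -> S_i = 6.99 + -9.98*i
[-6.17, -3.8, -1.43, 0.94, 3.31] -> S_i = -6.17 + 2.37*i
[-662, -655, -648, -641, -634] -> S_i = -662 + 7*i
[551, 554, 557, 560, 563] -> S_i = 551 + 3*i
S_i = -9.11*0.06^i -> [-9.11, -0.55, -0.03, -0.0, -0.0]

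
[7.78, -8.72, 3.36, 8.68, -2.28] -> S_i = Random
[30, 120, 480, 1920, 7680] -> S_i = 30*4^i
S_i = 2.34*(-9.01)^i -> [2.34, -21.08, 189.96, -1711.55, 15421.09]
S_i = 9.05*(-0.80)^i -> [9.05, -7.24, 5.79, -4.63, 3.71]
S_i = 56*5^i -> [56, 280, 1400, 7000, 35000]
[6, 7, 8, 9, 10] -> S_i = 6 + 1*i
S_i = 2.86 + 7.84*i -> [2.86, 10.7, 18.54, 26.38, 34.22]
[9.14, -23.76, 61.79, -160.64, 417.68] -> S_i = 9.14*(-2.60)^i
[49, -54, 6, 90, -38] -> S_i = Random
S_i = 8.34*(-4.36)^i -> [8.34, -36.36, 158.54, -691.23, 3013.78]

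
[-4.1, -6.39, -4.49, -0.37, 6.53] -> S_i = Random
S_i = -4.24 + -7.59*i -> [-4.24, -11.83, -19.42, -27.01, -34.6]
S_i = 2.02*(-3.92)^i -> [2.02, -7.92, 31.04, -121.68, 476.98]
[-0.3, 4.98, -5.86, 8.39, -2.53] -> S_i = Random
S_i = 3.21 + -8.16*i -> [3.21, -4.95, -13.11, -21.27, -29.43]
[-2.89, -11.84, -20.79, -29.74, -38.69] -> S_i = -2.89 + -8.95*i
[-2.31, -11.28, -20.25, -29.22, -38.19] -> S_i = -2.31 + -8.97*i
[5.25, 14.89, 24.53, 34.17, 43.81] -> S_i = 5.25 + 9.64*i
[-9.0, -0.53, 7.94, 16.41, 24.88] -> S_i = -9.00 + 8.47*i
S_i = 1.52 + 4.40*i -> [1.52, 5.92, 10.32, 14.72, 19.12]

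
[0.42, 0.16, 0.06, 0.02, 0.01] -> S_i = 0.42*0.38^i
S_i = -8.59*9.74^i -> [-8.59, -83.67, -814.91, -7937.25, -77308.81]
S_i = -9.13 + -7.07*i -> [-9.13, -16.2, -23.27, -30.34, -37.41]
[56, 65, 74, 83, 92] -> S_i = 56 + 9*i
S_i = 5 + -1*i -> [5, 4, 3, 2, 1]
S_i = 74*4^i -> [74, 296, 1184, 4736, 18944]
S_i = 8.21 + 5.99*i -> [8.21, 14.2, 20.19, 26.18, 32.17]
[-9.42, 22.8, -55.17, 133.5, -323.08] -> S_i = -9.42*(-2.42)^i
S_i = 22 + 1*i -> [22, 23, 24, 25, 26]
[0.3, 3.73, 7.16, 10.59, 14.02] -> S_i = 0.30 + 3.43*i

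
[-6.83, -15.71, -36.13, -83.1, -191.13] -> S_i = -6.83*2.30^i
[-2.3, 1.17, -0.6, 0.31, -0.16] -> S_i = -2.30*(-0.51)^i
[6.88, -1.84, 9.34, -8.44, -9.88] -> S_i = Random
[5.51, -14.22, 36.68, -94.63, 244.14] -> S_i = 5.51*(-2.58)^i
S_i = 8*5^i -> [8, 40, 200, 1000, 5000]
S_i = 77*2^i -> [77, 154, 308, 616, 1232]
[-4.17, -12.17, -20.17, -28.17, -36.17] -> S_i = -4.17 + -8.00*i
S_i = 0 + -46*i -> [0, -46, -92, -138, -184]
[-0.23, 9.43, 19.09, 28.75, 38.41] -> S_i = -0.23 + 9.66*i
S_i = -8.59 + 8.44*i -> [-8.59, -0.15, 8.29, 16.73, 25.17]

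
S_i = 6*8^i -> [6, 48, 384, 3072, 24576]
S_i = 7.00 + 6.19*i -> [7.0, 13.19, 19.38, 25.57, 31.76]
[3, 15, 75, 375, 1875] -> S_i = 3*5^i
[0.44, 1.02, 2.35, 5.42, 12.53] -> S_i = 0.44*2.31^i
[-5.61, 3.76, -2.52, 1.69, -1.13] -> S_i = -5.61*(-0.67)^i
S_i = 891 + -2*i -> [891, 889, 887, 885, 883]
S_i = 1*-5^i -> [1, -5, 25, -125, 625]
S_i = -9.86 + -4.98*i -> [-9.86, -14.84, -19.82, -24.8, -29.78]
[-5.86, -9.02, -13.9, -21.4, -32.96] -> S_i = -5.86*1.54^i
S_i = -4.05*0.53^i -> [-4.05, -2.15, -1.14, -0.6, -0.32]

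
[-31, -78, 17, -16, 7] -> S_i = Random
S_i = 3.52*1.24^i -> [3.52, 4.36, 5.41, 6.71, 8.32]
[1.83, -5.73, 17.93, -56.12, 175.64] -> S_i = 1.83*(-3.13)^i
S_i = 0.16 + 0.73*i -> [0.16, 0.89, 1.62, 2.35, 3.08]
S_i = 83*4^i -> [83, 332, 1328, 5312, 21248]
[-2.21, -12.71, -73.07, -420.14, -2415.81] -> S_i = -2.21*5.75^i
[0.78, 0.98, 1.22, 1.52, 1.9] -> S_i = 0.78*1.25^i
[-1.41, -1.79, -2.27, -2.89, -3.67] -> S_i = -1.41*1.27^i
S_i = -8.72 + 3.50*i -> [-8.72, -5.22, -1.72, 1.78, 5.28]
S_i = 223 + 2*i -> [223, 225, 227, 229, 231]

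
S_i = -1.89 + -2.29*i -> [-1.89, -4.18, -6.47, -8.76, -11.05]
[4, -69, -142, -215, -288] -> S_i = 4 + -73*i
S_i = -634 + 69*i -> [-634, -565, -496, -427, -358]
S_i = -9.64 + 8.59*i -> [-9.64, -1.05, 7.54, 16.13, 24.72]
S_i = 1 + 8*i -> [1, 9, 17, 25, 33]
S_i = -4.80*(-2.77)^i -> [-4.8, 13.3, -36.83, 102.02, -282.59]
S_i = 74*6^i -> [74, 444, 2664, 15984, 95904]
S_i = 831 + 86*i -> [831, 917, 1003, 1089, 1175]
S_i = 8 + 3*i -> [8, 11, 14, 17, 20]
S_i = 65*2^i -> [65, 130, 260, 520, 1040]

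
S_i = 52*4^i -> [52, 208, 832, 3328, 13312]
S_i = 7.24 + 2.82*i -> [7.24, 10.06, 12.88, 15.7, 18.52]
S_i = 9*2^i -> [9, 18, 36, 72, 144]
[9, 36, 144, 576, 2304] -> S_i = 9*4^i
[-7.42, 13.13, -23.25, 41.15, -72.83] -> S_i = -7.42*(-1.77)^i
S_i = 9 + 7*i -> [9, 16, 23, 30, 37]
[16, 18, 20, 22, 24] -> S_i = 16 + 2*i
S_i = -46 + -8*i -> [-46, -54, -62, -70, -78]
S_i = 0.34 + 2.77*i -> [0.34, 3.11, 5.88, 8.65, 11.42]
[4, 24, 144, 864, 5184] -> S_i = 4*6^i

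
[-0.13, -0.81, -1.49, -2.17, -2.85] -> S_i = -0.13 + -0.68*i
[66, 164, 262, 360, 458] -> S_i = 66 + 98*i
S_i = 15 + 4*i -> [15, 19, 23, 27, 31]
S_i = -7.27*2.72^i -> [-7.27, -19.77, -53.79, -146.3, -397.93]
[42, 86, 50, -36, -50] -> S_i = Random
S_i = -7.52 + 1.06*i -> [-7.52, -6.46, -5.4, -4.34, -3.28]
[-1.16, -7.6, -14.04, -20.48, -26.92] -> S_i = -1.16 + -6.44*i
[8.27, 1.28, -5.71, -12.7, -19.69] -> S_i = 8.27 + -6.99*i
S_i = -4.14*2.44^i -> [-4.14, -10.1, -24.65, -60.14, -146.74]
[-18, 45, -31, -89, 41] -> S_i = Random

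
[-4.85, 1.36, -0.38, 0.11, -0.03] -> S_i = -4.85*(-0.28)^i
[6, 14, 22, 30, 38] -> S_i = 6 + 8*i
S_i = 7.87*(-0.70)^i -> [7.87, -5.51, 3.86, -2.7, 1.89]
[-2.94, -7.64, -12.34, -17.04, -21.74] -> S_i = -2.94 + -4.70*i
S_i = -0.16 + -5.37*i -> [-0.16, -5.53, -10.9, -16.27, -21.64]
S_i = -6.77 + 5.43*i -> [-6.77, -1.34, 4.09, 9.52, 14.95]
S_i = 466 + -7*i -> [466, 459, 452, 445, 438]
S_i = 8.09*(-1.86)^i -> [8.09, -15.05, 27.99, -52.06, 96.83]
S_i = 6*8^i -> [6, 48, 384, 3072, 24576]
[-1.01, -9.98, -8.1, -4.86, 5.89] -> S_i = Random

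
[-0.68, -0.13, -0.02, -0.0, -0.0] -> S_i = -0.68*0.19^i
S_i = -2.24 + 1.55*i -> [-2.24, -0.69, 0.86, 2.41, 3.96]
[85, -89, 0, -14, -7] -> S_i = Random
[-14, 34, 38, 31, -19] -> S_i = Random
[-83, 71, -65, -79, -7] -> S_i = Random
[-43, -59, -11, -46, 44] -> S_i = Random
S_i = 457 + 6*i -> [457, 463, 469, 475, 481]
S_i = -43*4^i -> [-43, -172, -688, -2752, -11008]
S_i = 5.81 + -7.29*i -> [5.81, -1.48, -8.77, -16.06, -23.35]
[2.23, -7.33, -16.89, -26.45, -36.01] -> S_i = 2.23 + -9.56*i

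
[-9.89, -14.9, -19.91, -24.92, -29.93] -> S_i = -9.89 + -5.01*i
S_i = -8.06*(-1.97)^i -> [-8.06, 15.88, -31.28, 61.62, -121.39]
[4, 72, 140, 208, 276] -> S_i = 4 + 68*i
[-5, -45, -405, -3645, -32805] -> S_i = -5*9^i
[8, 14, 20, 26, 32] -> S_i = 8 + 6*i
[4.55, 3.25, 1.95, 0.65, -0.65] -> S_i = 4.55 + -1.30*i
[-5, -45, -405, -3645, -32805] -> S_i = -5*9^i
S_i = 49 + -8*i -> [49, 41, 33, 25, 17]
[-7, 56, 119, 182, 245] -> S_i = -7 + 63*i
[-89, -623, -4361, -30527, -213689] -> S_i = -89*7^i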